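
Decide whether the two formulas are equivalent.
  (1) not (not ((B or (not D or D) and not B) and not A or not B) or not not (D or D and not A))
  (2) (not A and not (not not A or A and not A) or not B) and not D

Yes

E1: not (not ((B or (not D or D) and not B) and not A or not B) or not not (D or D and not A))
    = ((B or (not D or D) and not B) and not A or not B) and not (D or D and not A)
    = ((B or (not D or D) and not B) and not A or not B) and not D
    = ((B or not B) and not A or not B) and not D
    = (not A or not B) and not D
E2: (not A and not (not not A or A and not A) or not B) and not D
    = (not A and not not not A or not B) and not D
    = (not A and not A or not B) and not D
    = (not A or not B) and not D
Both reduce to (not A or not B) and not D, so they are equivalent.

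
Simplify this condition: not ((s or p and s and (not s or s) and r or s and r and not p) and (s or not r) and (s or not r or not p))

not s

not ((s or p and s and (not s or s) and r or s and r and not p) and (s or not r) and (s or not r or not p))
= not ((s or p and s and r or s and r and not p) and (s or not r) and (s or not r or not p))   [complement / identity]
= not ((s or s and r) and (s or not r) and (s or not r or not p))   [distribution]
= not ((s or s and r) and (s or not r))   [absorption]
= not (s and (s or not r))   [absorption]
= not s   [absorption]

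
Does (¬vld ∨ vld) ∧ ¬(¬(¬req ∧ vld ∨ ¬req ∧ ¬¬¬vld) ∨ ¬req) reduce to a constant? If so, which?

(¬vld ∨ vld) ∧ ¬(¬(¬req ∧ vld ∨ ¬req ∧ ¬¬¬vld) ∨ ¬req)
= (¬vld ∨ vld) ∧ ¬(¬(¬req ∧ vld ∨ ¬req ∧ ¬vld) ∨ ¬req)   (double negation)
= (¬vld ∨ vld) ∧ ¬(¬¬req ∨ ¬req)   (distribution)
= (¬vld ∨ vld) ∧ ¬req ∧ req   (De Morgan)
= ¬req ∧ req   (complement / identity)
= False   (complement)

yes, False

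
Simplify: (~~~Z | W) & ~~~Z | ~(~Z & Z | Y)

~Z | ~Y

(~~~Z | W) & ~~~Z | ~(~Z & Z | Y)
= ~~~Z | ~(~Z & Z | Y)   (absorption)
= ~Z | ~(~Z & Z | Y)   (double negation)
= ~Z | ~Y   (complement / identity)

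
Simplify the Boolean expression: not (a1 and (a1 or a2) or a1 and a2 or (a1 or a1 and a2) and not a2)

not (a1 and (a1 or a2) or a1 and a2 or (a1 or a1 and a2) and not a2)
= not (a1 and (a1 or a2) or a1 and a2 or a1 and not a2)
= not (a1 and (a1 or a2) or a1)
= not (a1 or a1)
= not a1

not a1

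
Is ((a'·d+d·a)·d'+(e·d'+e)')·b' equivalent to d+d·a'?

No

E1: ((a'·d+d·a)·d'+(e·d'+e)')·b'
    = (d·d'+(e·d'+e)')·b'
    = (d·d'+e')·b'
    = e'·b'
E2: d+d·a'
    = d
These differ: at a=0, b=1, d=1, e=0, E1 = 0 but E2 = 1.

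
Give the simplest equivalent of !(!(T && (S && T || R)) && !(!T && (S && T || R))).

S && T || R

!(!(T && (S && T || R)) && !(!T && (S && T || R)))
= T && (S && T || R) || !T && (S && T || R)   [De Morgan]
= S && T || R   [distribution]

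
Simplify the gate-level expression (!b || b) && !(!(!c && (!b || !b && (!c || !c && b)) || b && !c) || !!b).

(!b || b) && !(!(!c && (!b || !b && (!c || !c && b)) || b && !c) || !!b)
= !(!(!c && (!b || !b && (!c || !c && b)) || b && !c) || !!b)
= !(!(!c && (!b || !b && !c) || b && !c) || !!b)
= !(!(!c && !b || b && !c) || !!b)
= !(!!c || !!b)
= !c && !b

!c && !b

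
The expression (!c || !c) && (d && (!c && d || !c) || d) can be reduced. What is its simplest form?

(!c || !c) && (d && (!c && d || !c) || d)
= !c && (d && (!c && d || !c) || d)   — idempotence
= !c && (d && !c || d)   — absorption
= !c && d   — absorption

!c && d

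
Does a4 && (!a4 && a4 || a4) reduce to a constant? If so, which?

no

a4 && (!a4 && a4 || a4)
= a4 && a4   [complement / identity]
= a4   [idempotence]
This depends on a4, so it is not a constant.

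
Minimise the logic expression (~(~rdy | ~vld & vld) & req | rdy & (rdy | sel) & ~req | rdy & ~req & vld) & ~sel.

rdy & ~sel

(~(~rdy | ~vld & vld) & req | rdy & (rdy | sel) & ~req | rdy & ~req & vld) & ~sel
= (~(~rdy | ~vld & vld) & req | rdy & ~req | rdy & ~req & vld) & ~sel   — absorption
= (~~rdy & req | rdy & ~req | rdy & ~req & vld) & ~sel   — complement / identity
= (~~rdy & req | rdy & ~req) & ~sel   — absorption
= (rdy & req | rdy & ~req) & ~sel   — double negation
= rdy & ~sel   — distribution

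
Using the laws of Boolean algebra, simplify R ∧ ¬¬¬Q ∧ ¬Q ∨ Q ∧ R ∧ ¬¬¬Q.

R ∧ ¬Q

R ∧ ¬¬¬Q ∧ ¬Q ∨ Q ∧ R ∧ ¬¬¬Q
= R ∧ ¬¬¬Q   — distribution
= R ∧ ¬Q   — double negation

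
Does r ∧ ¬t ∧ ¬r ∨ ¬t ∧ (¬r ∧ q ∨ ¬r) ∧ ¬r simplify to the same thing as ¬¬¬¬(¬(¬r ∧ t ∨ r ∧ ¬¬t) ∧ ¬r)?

Yes

E1: r ∧ ¬t ∧ ¬r ∨ ¬t ∧ (¬r ∧ q ∨ ¬r) ∧ ¬r
    = r ∧ ¬t ∧ ¬r ∨ ¬t ∧ ¬r ∧ ¬r
    = ¬t ∧ ¬r
E2: ¬¬¬¬(¬(¬r ∧ t ∨ r ∧ ¬¬t) ∧ ¬r)
    = ¬¬(¬(¬r ∧ t ∨ r ∧ ¬¬t) ∧ ¬r)
    = ¬¬(¬(¬r ∧ t ∨ r ∧ t) ∧ ¬r)
    = ¬(¬r ∧ t ∨ r ∧ t) ∧ ¬r
    = ¬t ∧ ¬r
Both reduce to ¬t ∧ ¬r, so they are equivalent.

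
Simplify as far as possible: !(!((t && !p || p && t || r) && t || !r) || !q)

!(!((t && !p || p && t || r) && t || !r) || !q)
= !(!((t || r) && t || !r) || !q)   [distribution]
= !(!(t || !r) || !q)   [absorption]
= (t || !r) && q   [De Morgan]

(t || !r) && q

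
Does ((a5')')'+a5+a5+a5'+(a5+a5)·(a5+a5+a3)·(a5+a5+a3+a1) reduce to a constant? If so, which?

((a5')')'+a5+a5+a5'+(a5+a5)·(a5+a5+a3)·(a5+a5+a3+a1)
= a5'+a5+a5+a5'+(a5+a5)·(a5+a5+a3)·(a5+a5+a3+a1)
= a5'+a5+a5+a5'+(a5+a5)·(a5+a5+a3)
= a5'+a5+a5+a5'+a5+a5
= a5'+a5+a5
= a5'+a5
= 1

yes, True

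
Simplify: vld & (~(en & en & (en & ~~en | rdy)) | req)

vld & (~en | req)

vld & (~(en & en & (en & ~~en | rdy)) | req)
= vld & (~(en & en & (en & en | rdy)) | req)   (double negation)
= vld & (~(en & en) | req)   (absorption)
= vld & (~en | req)   (idempotence)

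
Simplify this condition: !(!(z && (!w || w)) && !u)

!(!(z && (!w || w)) && !u)
= z && (!w || w) || u
= z || u

z || u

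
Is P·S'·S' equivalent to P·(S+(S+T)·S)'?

E1: P·S'·S'
    = P·S'   (idempotence)
E2: P·(S+(S+T)·S)'
    = P·(S+S)'   (absorption)
    = P·S'   (idempotence)
Both reduce to P·S', so they are equivalent.

Yes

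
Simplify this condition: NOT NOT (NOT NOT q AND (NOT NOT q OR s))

q

NOT NOT (NOT NOT q AND (NOT NOT q OR s))
= NOT NOT NOT NOT q   (absorption)
= NOT NOT q   (double negation)
= q   (double negation)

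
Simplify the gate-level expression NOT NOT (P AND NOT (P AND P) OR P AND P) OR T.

P OR T

NOT NOT (P AND NOT (P AND P) OR P AND P) OR T
= P AND NOT (P AND P) OR P AND P OR T
= P AND NOT P OR P AND P OR T
= P OR T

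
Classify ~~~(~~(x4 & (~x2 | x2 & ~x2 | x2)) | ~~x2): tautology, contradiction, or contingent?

contingent

~~~(~~(x4 & (~x2 | x2 & ~x2 | x2)) | ~~x2)
= ~(~~(x4 & (~x2 | x2 & ~x2 | x2)) | ~~x2)   [double negation]
= ~(~~(x4 & (~x2 | x2)) | ~~x2)   [complement / identity]
= ~(~~x4 | ~~x2)   [complement / identity]
= ~x4 & ~x2   [De Morgan]
This depends on x2, x4, so it is not a constant.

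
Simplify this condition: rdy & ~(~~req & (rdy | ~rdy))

rdy & ~req

rdy & ~(~~req & (rdy | ~rdy))
= rdy & ~~~req   (complement / identity)
= rdy & ~req   (double negation)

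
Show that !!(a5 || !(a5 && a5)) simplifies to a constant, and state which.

!!(a5 || !(a5 && a5))
= !!(a5 || !a5)   (idempotence)
= a5 || !a5   (double negation)
= true   (complement)

true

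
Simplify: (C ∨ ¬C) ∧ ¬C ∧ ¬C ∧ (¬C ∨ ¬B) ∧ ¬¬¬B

¬C ∧ ¬B

(C ∨ ¬C) ∧ ¬C ∧ ¬C ∧ (¬C ∨ ¬B) ∧ ¬¬¬B
= ¬C ∧ ¬C ∧ (¬C ∨ ¬B) ∧ ¬¬¬B   — complement / identity
= ¬C ∧ (¬C ∨ ¬B) ∧ ¬¬¬B   — idempotence
= ¬C ∧ ¬¬¬B   — absorption
= ¬C ∧ ¬B   — double negation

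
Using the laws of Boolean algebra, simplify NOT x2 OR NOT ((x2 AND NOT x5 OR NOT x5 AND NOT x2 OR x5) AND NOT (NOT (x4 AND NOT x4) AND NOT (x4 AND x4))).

NOT x2 OR NOT ((x2 AND NOT x5 OR NOT x5 AND NOT x2 OR x5) AND NOT (NOT (x4 AND NOT x4) AND NOT (x4 AND x4)))
= NOT x2 OR NOT ((x2 AND NOT x5 OR NOT x5 AND NOT x2 OR x5) AND (x4 AND NOT x4 OR x4 AND x4))   [De Morgan]
= NOT x2 OR NOT ((NOT x5 OR x5) AND (x4 AND NOT x4 OR x4 AND x4))   [distribution]
= NOT x2 OR NOT ((NOT x5 OR x5) AND x4)   [distribution]
= NOT x2 OR NOT x4   [complement / identity]

NOT x2 OR NOT x4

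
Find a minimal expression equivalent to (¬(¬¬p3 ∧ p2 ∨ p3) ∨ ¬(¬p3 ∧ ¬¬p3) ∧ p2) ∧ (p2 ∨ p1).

(¬(¬¬p3 ∧ p2 ∨ p3) ∨ ¬(¬p3 ∧ ¬¬p3) ∧ p2) ∧ (p2 ∨ p1)
= (¬(¬¬p3 ∧ p2 ∨ p3) ∨ (p3 ∨ ¬p3) ∧ p2) ∧ (p2 ∨ p1)
= (¬(p3 ∧ p2 ∨ p3) ∨ (p3 ∨ ¬p3) ∧ p2) ∧ (p2 ∨ p1)
= (¬p3 ∨ (p3 ∨ ¬p3) ∧ p2) ∧ (p2 ∨ p1)
= (¬p3 ∨ p2) ∧ (p2 ∨ p1)
= ¬p3 ∧ p1 ∨ p2

¬p3 ∧ p1 ∨ p2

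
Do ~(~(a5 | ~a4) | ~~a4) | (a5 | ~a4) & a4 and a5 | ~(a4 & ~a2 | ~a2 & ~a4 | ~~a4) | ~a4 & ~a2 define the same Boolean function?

Yes

E1: ~(~(a5 | ~a4) | ~~a4) | (a5 | ~a4) & a4
    = (a5 | ~a4) & ~a4 | (a5 | ~a4) & a4   (De Morgan)
    = a5 | ~a4   (distribution)
E2: a5 | ~(a4 & ~a2 | ~a2 & ~a4 | ~~a4) | ~a4 & ~a2
    = a5 | ~(~a2 | ~~a4) | ~a4 & ~a2   (distribution)
    = a5 | a2 & ~a4 | ~a4 & ~a2   (De Morgan)
    = a5 | ~a4   (distribution)
Both reduce to a5 | ~a4, so they are equivalent.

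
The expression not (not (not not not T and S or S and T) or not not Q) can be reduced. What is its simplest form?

S and not Q

not (not (not not not T and S or S and T) or not not Q)
= not (not (not T and S or S and T) or not not Q)
= not (not S or not not Q)
= S and not Q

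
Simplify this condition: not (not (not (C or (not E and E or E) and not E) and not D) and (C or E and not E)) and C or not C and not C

not C

not (not (not (C or (not E and E or E) and not E) and not D) and (C or E and not E)) and C or not C and not C
= not (not (not (C or E and not E) and not D) and (C or E and not E)) and C or not C and not C   [complement / identity]
= not ((C or E and not E or D) and (C or E and not E)) and C or not C and not C   [De Morgan]
= not (C or E and not E) and C or not C and not C   [absorption]
= not C and C or not C and not C   [complement / identity]
= not C   [distribution]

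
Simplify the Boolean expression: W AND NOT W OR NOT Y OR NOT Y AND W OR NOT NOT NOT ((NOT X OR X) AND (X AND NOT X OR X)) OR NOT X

W AND NOT W OR NOT Y OR NOT Y AND W OR NOT NOT NOT ((NOT X OR X) AND (X AND NOT X OR X)) OR NOT X
= W AND NOT W OR NOT Y OR NOT Y AND W OR NOT ((NOT X OR X) AND (X AND NOT X OR X)) OR NOT X
= NOT Y OR NOT Y AND W OR NOT ((NOT X OR X) AND (X AND NOT X OR X)) OR NOT X
= NOT Y OR NOT ((NOT X OR X) AND (X AND NOT X OR X)) OR NOT X
= NOT Y OR NOT ((NOT X OR X) AND X) OR NOT X
= NOT Y OR NOT X OR NOT X
= NOT Y OR NOT X

NOT Y OR NOT X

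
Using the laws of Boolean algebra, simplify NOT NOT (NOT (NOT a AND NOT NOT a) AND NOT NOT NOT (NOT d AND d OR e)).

NOT NOT (NOT (NOT a AND NOT NOT a) AND NOT NOT NOT (NOT d AND d OR e))
= NOT NOT ((a OR NOT a) AND NOT NOT NOT (NOT d AND d OR e))
= NOT NOT NOT NOT NOT (NOT d AND d OR e)
= NOT NOT NOT (NOT d AND d OR e)
= NOT NOT NOT e
= NOT e

NOT e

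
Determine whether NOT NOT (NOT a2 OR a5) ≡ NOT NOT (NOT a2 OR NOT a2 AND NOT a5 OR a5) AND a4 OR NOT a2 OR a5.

Yes

E1: NOT NOT (NOT a2 OR a5)
    = NOT a2 OR a5
E2: NOT NOT (NOT a2 OR NOT a2 AND NOT a5 OR a5) AND a4 OR NOT a2 OR a5
    = NOT NOT (NOT a2 OR a5) AND a4 OR NOT a2 OR a5
    = (NOT a2 OR a5) AND a4 OR NOT a2 OR a5
    = NOT a2 OR a5
Both reduce to NOT a2 OR a5, so they are equivalent.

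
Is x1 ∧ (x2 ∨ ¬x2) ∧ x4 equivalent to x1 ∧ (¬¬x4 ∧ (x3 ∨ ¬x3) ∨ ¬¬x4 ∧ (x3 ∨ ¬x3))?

Yes

E1: x1 ∧ (x2 ∨ ¬x2) ∧ x4
    = x1 ∧ x4   — complement / identity
E2: x1 ∧ (¬¬x4 ∧ (x3 ∨ ¬x3) ∨ ¬¬x4 ∧ (x3 ∨ ¬x3))
    = x1 ∧ ¬¬x4 ∧ (x3 ∨ ¬x3)   — idempotence
    = x1 ∧ x4 ∧ (x3 ∨ ¬x3)   — double negation
    = x1 ∧ x4   — complement / identity
Both reduce to x1 ∧ x4, so they are equivalent.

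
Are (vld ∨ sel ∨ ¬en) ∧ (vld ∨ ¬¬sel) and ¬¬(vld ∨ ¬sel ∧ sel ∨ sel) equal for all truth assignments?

E1: (vld ∨ sel ∨ ¬en) ∧ (vld ∨ ¬¬sel)
    = (vld ∨ sel ∨ ¬en) ∧ (vld ∨ sel)   (double negation)
    = vld ∨ sel   (absorption)
E2: ¬¬(vld ∨ ¬sel ∧ sel ∨ sel)
    = ¬¬(vld ∨ sel)   (complement / identity)
    = vld ∨ sel   (double negation)
Both reduce to vld ∨ sel, so they are equivalent.

Yes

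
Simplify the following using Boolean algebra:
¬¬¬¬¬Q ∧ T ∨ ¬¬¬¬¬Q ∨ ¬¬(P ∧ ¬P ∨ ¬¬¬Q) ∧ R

¬¬¬¬¬Q ∧ T ∨ ¬¬¬¬¬Q ∨ ¬¬(P ∧ ¬P ∨ ¬¬¬Q) ∧ R
= ¬¬¬¬¬Q ∧ T ∨ ¬¬¬¬¬Q ∨ ¬¬¬¬¬Q ∧ R   — complement / identity
= ¬¬¬¬¬Q ∨ ¬¬¬¬¬Q ∧ R   — absorption
= ¬¬¬¬¬Q   — absorption
= ¬¬¬Q   — double negation
= ¬Q   — double negation

¬Q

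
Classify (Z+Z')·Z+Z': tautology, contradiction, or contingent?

tautology

(Z+Z')·Z+Z'
= Z+Z'   [complement / identity]
= 1   [complement]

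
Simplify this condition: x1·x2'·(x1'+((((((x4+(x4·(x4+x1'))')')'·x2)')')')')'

x1·x2'·(x1'+((((((x4+(x4·(x4+x1'))')')'·x2)')')')')'
= x1·x2'·(x1'+((((x4+(x4·(x4+x1'))')')'·x2)')')'   — double negation
= x1·x2'·(x1'+((((x4+x4')')'·x2)')')'   — absorption
= x1·x2'·(x1'+(((x4+x4')·x2)')')'   — double negation
= x1·x2'·x1·((x4+x4')·x2)'   — De Morgan
= x1·x2'·x1·x2'   — complement / identity
= x1·x2'   — idempotence

x1·x2'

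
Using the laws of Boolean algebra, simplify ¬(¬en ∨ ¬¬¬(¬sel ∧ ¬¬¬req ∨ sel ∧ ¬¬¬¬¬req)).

en ∧ ¬req

¬(¬en ∨ ¬¬¬(¬sel ∧ ¬¬¬req ∨ sel ∧ ¬¬¬¬¬req))
= ¬(¬en ∨ ¬¬¬(¬sel ∧ ¬¬¬req ∨ sel ∧ ¬¬¬req))   (double negation)
= ¬(¬en ∨ ¬¬¬¬¬¬req)   (distribution)
= ¬(¬en ∨ ¬¬¬¬req)   (double negation)
= ¬(¬en ∨ ¬¬req)   (double negation)
= en ∧ ¬req   (De Morgan)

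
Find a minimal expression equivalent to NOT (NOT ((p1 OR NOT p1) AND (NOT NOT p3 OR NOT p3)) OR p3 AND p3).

NOT (NOT ((p1 OR NOT p1) AND (NOT NOT p3 OR NOT p3)) OR p3 AND p3)
= NOT (NOT (NOT NOT p3 OR NOT p3) OR p3 AND p3)
= NOT (NOT p3 AND p3 OR p3 AND p3)
= NOT p3

NOT p3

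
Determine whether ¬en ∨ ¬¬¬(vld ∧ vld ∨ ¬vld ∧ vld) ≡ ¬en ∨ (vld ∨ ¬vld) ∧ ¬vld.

E1: ¬en ∨ ¬¬¬(vld ∧ vld ∨ ¬vld ∧ vld)
    = ¬en ∨ ¬¬¬vld
    = ¬en ∨ ¬vld
E2: ¬en ∨ (vld ∨ ¬vld) ∧ ¬vld
    = ¬en ∨ ¬vld
Both reduce to ¬en ∨ ¬vld, so they are equivalent.

Yes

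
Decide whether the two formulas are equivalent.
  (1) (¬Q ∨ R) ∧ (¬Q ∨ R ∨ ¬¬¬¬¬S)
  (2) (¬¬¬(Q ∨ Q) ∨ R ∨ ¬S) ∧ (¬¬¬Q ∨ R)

E1: (¬Q ∨ R) ∧ (¬Q ∨ R ∨ ¬¬¬¬¬S)
    = (¬Q ∨ R) ∧ (¬Q ∨ R ∨ ¬¬¬S)
    = (¬Q ∨ R) ∧ (¬Q ∨ R ∨ ¬S)
    = ¬Q ∨ R
E2: (¬¬¬(Q ∨ Q) ∨ R ∨ ¬S) ∧ (¬¬¬Q ∨ R)
    = (¬¬¬Q ∨ R ∨ ¬S) ∧ (¬¬¬Q ∨ R)
    = ¬¬¬Q ∨ R
    = ¬Q ∨ R
Both reduce to ¬Q ∨ R, so they are equivalent.

Yes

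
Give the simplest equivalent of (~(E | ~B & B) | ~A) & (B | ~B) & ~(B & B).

(~(E | ~B & B) | ~A) & (B | ~B) & ~(B & B)
= (~(E | ~B & B) | ~A) & (B | ~B) & ~B
= (~E | ~A) & (B | ~B) & ~B
= (~E | ~A) & ~B

(~E | ~A) & ~B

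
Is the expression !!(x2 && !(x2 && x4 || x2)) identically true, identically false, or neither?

identically false

!!(x2 && !(x2 && x4 || x2))
= !!(x2 && !x2)   — absorption
= x2 && !x2   — double negation
= false   — complement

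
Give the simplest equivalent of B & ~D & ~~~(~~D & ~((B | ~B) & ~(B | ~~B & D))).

B & ~D & ~~~(~~D & ~((B | ~B) & ~(B | ~~B & D)))
= B & ~D & ~~~(~~D & ~((B | ~B) & ~(B | B & D)))   — double negation
= B & ~D & ~~~(~~D & ~~(B | B & D))   — complement / identity
= B & ~D & ~~~(~~D & ~~B)   — absorption
= B & ~D & ~(~~D & ~~B)   — double negation
= B & ~D & (~D | ~B)   — De Morgan
= B & ~D   — absorption

B & ~D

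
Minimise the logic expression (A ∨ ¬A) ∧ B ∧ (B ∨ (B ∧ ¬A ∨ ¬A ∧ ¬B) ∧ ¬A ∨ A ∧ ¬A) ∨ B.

(A ∨ ¬A) ∧ B ∧ (B ∨ (B ∧ ¬A ∨ ¬A ∧ ¬B) ∧ ¬A ∨ A ∧ ¬A) ∨ B
= (A ∨ ¬A) ∧ B ∧ (B ∨ ¬A ∧ ¬A ∨ A ∧ ¬A) ∨ B   (distribution)
= (A ∨ ¬A) ∧ B ∧ (B ∨ ¬A) ∨ B   (distribution)
= (A ∨ ¬A) ∧ B ∨ B   (absorption)
= B ∨ B   (complement / identity)
= B   (idempotence)

B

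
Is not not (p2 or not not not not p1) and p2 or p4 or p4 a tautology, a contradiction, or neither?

neither

not not (p2 or not not not not p1) and p2 or p4 or p4
= (p2 or not not not not p1) and p2 or p4 or p4   (double negation)
= (p2 or not not p1) and p2 or p4 or p4   (double negation)
= (p2 or p1) and p2 or p4 or p4   (double negation)
= p2 or p4 or p4   (absorption)
= p2 or p4   (idempotence)
This depends on p2, p4, so it is not a constant.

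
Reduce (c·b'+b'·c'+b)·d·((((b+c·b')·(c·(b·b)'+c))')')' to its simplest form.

d·c'

(c·b'+b'·c'+b)·d·((((b+c·b')·(c·(b·b)'+c))')')'
= (b'+b)·d·((((b+c·b')·(c·(b·b)'+c))')')'
= (b'+b)·d·((((b+c·b')·(c·b'+c))')')'
= d·((((b+c·b')·(c·b'+c))')')'
= d·(((b·c+c·b')')')'
= d·((c')')'
= d·c'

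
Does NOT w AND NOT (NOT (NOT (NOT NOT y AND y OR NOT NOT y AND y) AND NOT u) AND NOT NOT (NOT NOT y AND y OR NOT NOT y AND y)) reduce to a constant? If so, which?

NOT w AND NOT (NOT (NOT (NOT NOT y AND y OR NOT NOT y AND y) AND NOT u) AND NOT NOT (NOT NOT y AND y OR NOT NOT y AND y))
= NOT w AND (NOT (NOT NOT y AND y OR NOT NOT y AND y) AND NOT u OR NOT (NOT NOT y AND y OR NOT NOT y AND y))   [De Morgan]
= NOT w AND NOT (NOT NOT y AND y OR NOT NOT y AND y)   [absorption]
= NOT w AND NOT (NOT NOT y AND y)   [idempotence]
= NOT w AND NOT (y AND y)   [double negation]
= NOT w AND NOT y   [idempotence]
This depends on w, y, so it is not a constant.

no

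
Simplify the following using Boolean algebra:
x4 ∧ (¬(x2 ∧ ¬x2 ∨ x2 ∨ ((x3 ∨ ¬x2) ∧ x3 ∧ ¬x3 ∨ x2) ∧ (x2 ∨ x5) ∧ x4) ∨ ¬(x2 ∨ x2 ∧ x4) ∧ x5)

x4 ∧ (¬(x2 ∧ ¬x2 ∨ x2 ∨ ((x3 ∨ ¬x2) ∧ x3 ∧ ¬x3 ∨ x2) ∧ (x2 ∨ x5) ∧ x4) ∨ ¬(x2 ∨ x2 ∧ x4) ∧ x5)
= x4 ∧ (¬(x2 ∨ ((x3 ∨ ¬x2) ∧ x3 ∧ ¬x3 ∨ x2) ∧ (x2 ∨ x5) ∧ x4) ∨ ¬(x2 ∨ x2 ∧ x4) ∧ x5)   (complement / identity)
= x4 ∧ (¬(x2 ∨ (x3 ∧ ¬x3 ∨ x2) ∧ (x2 ∨ x5) ∧ x4) ∨ ¬(x2 ∨ x2 ∧ x4) ∧ x5)   (absorption)
= x4 ∧ (¬(x2 ∨ x2 ∧ (x2 ∨ x5) ∧ x4) ∨ ¬(x2 ∨ x2 ∧ x4) ∧ x5)   (complement / identity)
= x4 ∧ (¬(x2 ∨ x2 ∧ x4) ∨ ¬(x2 ∨ x2 ∧ x4) ∧ x5)   (absorption)
= x4 ∧ ¬(x2 ∨ x2 ∧ x4)   (absorption)
= x4 ∧ ¬x2   (absorption)

x4 ∧ ¬x2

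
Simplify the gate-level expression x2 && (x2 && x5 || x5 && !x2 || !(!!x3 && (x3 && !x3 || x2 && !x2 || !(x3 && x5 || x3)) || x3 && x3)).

x2 && (x2 && x5 || x5 && !x2 || !(!!x3 && (x3 && !x3 || x2 && !x2 || !(x3 && x5 || x3)) || x3 && x3))
= x2 && (x5 || !(!!x3 && (x3 && !x3 || x2 && !x2 || !(x3 && x5 || x3)) || x3 && x3))   [distribution]
= x2 && (x5 || !(x3 && (x3 && !x3 || x2 && !x2 || !(x3 && x5 || x3)) || x3 && x3))   [double negation]
= x2 && (x5 || !(x3 && (x3 && !x3 || !(x3 && x5 || x3)) || x3 && x3))   [complement / identity]
= x2 && (x5 || !(x3 && (x3 && !x3 || !x3) || x3 && x3))   [absorption]
= x2 && (x5 || !(x3 && !x3 || x3 && x3))   [complement / identity]
= x2 && (x5 || !x3)   [distribution]

x2 && (x5 || !x3)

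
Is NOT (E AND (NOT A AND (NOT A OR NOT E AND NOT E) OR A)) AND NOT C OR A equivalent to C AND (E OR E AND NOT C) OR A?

E1: NOT (E AND (NOT A AND (NOT A OR NOT E AND NOT E) OR A)) AND NOT C OR A
    = NOT (E AND (NOT A AND (NOT A OR NOT E) OR A)) AND NOT C OR A
    = NOT (E AND (NOT A OR A)) AND NOT C OR A
    = NOT E AND NOT C OR A
E2: C AND (E OR E AND NOT C) OR A
    = C AND E OR A
These differ: at A=0, C=0, E=0, E1 = 1 but E2 = 0.

No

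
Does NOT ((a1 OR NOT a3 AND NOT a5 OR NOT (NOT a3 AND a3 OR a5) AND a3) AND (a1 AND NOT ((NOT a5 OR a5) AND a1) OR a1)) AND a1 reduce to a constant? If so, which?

yes, False

NOT ((a1 OR NOT a3 AND NOT a5 OR NOT (NOT a3 AND a3 OR a5) AND a3) AND (a1 AND NOT ((NOT a5 OR a5) AND a1) OR a1)) AND a1
= NOT ((a1 OR NOT a3 AND NOT a5 OR NOT (NOT a3 AND a3 OR a5) AND a3) AND (a1 AND NOT a1 OR a1)) AND a1   — complement / identity
= NOT ((a1 OR NOT a3 AND NOT a5 OR NOT a5 AND a3) AND (a1 AND NOT a1 OR a1)) AND a1   — complement / identity
= NOT ((a1 OR NOT a5) AND (a1 AND NOT a1 OR a1)) AND a1   — distribution
= NOT ((a1 OR NOT a5) AND a1) AND a1   — complement / identity
= NOT a1 AND a1   — absorption
= FALSE   — complement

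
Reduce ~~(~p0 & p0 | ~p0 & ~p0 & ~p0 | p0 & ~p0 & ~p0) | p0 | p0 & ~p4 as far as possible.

~~(~p0 & p0 | ~p0 & ~p0 & ~p0 | p0 & ~p0 & ~p0) | p0 | p0 & ~p4
= ~~(~p0 & p0 | ~p0 & ~p0) | p0 | p0 & ~p4
= ~~~p0 | p0 | p0 & ~p4
= ~~~p0 | p0
= ~p0 | p0
= 1

1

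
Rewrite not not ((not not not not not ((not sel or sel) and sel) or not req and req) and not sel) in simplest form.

not not ((not not not not not ((not sel or sel) and sel) or not req and req) and not sel)
= not not (not not not not not ((not sel or sel) and sel) and not sel)   — complement / identity
= not not (not not not ((not sel or sel) and sel) and not sel)   — double negation
= not not (not ((not sel or sel) and sel) and not sel)   — double negation
= not not (not sel and not sel)   — complement / identity
= not not not sel   — idempotence
= not sel   — double negation

not sel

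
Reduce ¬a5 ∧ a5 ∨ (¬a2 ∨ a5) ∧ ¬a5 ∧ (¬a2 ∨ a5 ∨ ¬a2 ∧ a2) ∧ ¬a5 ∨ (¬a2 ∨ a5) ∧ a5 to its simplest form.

¬a2 ∨ a5

¬a5 ∧ a5 ∨ (¬a2 ∨ a5) ∧ ¬a5 ∧ (¬a2 ∨ a5 ∨ ¬a2 ∧ a2) ∧ ¬a5 ∨ (¬a2 ∨ a5) ∧ a5
= ¬a5 ∧ a5 ∨ (¬a2 ∨ a5) ∧ ¬a5 ∧ (¬a2 ∨ a5) ∧ ¬a5 ∨ (¬a2 ∨ a5) ∧ a5   (complement / identity)
= (¬a2 ∨ a5) ∧ ¬a5 ∧ (¬a2 ∨ a5) ∧ ¬a5 ∨ (¬a2 ∨ a5) ∧ a5   (complement / identity)
= (¬a2 ∨ a5) ∧ ¬a5 ∨ (¬a2 ∨ a5) ∧ a5   (idempotence)
= ¬a2 ∨ a5   (distribution)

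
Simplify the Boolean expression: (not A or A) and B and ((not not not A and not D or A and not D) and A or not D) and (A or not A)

(not A or A) and B and ((not not not A and not D or A and not D) and A or not D) and (A or not A)
= (not A or A) and B and ((not A and not D or A and not D) and A or not D) and (A or not A)   [double negation]
= (not A or A) and B and ((not A and not D or A and not D) and A or not D)   [complement / identity]
= (not A or A) and B and (not D and A or not D)   [distribution]
= B and (not D and A or not D)   [complement / identity]
= B and not D   [absorption]

B and not D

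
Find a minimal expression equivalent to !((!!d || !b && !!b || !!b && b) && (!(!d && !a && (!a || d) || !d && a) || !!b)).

!((!!d || !b && !!b || !!b && b) && (!(!d && !a && (!a || d) || !d && a) || !!b))
= !((!!d || !!b) && (!(!d && !a && (!a || d) || !d && a) || !!b))   [distribution]
= !((!!d || !!b) && (!(!d && !a || !d && a) || !!b))   [absorption]
= !((!!d || !!b) && (!!d || !!b))   [distribution]
= !(!!d || !!b)   [idempotence]
= !d && !b   [De Morgan]

!d && !b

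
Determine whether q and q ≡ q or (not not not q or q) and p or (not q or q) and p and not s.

E1: q and q
    = q
E2: q or (not not not q or q) and p or (not q or q) and p and not s
    = q or (not q or q) and p or (not q or q) and p and not s
    = q or (not q or q) and p
    = q or p
These differ: at p=1, q=0, s=0, E1 = 0 but E2 = 1.

No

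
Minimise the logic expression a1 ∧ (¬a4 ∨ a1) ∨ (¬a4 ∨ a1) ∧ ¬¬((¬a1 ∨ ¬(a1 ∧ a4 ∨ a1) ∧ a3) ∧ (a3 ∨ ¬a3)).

a1 ∧ (¬a4 ∨ a1) ∨ (¬a4 ∨ a1) ∧ ¬¬((¬a1 ∨ ¬(a1 ∧ a4 ∨ a1) ∧ a3) ∧ (a3 ∨ ¬a3))
= a1 ∧ (¬a4 ∨ a1) ∨ (¬a4 ∨ a1) ∧ ¬¬(¬a1 ∨ ¬(a1 ∧ a4 ∨ a1) ∧ a3)   [complement / identity]
= a1 ∧ (¬a4 ∨ a1) ∨ (¬a4 ∨ a1) ∧ ¬¬(¬a1 ∨ ¬a1 ∧ a3)   [absorption]
= a1 ∧ (¬a4 ∨ a1) ∨ (¬a4 ∨ a1) ∧ (¬a1 ∨ ¬a1 ∧ a3)   [double negation]
= a1 ∧ (¬a4 ∨ a1) ∨ (¬a4 ∨ a1) ∧ ¬a1   [absorption]
= ¬a4 ∨ a1   [distribution]

¬a4 ∨ a1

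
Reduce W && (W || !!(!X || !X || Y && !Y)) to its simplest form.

W && (W || !!(!X || !X || Y && !Y))
= W && (W || !!(!X || !X))   [complement / identity]
= W && (W || !!!X)   [idempotence]
= W && (W || !X)   [double negation]
= W   [absorption]

W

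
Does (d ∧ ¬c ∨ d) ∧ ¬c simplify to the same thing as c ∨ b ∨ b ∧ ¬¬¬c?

No

E1: (d ∧ ¬c ∨ d) ∧ ¬c
    = d ∧ ¬c   [absorption]
E2: c ∨ b ∨ b ∧ ¬¬¬c
    = c ∨ b ∨ b ∧ ¬c   [double negation]
    = c ∨ b   [absorption]
These differ: at b=1, c=1, d=0, E1 = 0 but E2 = 1.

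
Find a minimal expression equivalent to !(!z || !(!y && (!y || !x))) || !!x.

z && !y || x

!(!z || !(!y && (!y || !x))) || !!x
= !(!z || !(!y && (!y || !x))) || x   — double negation
= z && !y && (!y || !x) || x   — De Morgan
= z && !y || x   — absorption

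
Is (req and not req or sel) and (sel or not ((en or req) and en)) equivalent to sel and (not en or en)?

Yes

E1: (req and not req or sel) and (sel or not ((en or req) and en))
    = sel and (sel or not ((en or req) and en))   — complement / identity
    = sel and (sel or not en)   — absorption
    = sel   — absorption
E2: sel and (not en or en)
    = sel   — complement / identity
Both reduce to sel, so they are equivalent.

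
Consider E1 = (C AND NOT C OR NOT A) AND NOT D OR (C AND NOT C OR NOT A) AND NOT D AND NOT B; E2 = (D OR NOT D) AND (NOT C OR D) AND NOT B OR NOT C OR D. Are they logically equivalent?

No

E1: (C AND NOT C OR NOT A) AND NOT D OR (C AND NOT C OR NOT A) AND NOT D AND NOT B
    = (C AND NOT C OR NOT A) AND NOT D   [absorption]
    = NOT A AND NOT D   [complement / identity]
E2: (D OR NOT D) AND (NOT C OR D) AND NOT B OR NOT C OR D
    = (NOT C OR D) AND NOT B OR NOT C OR D   [complement / identity]
    = NOT C OR D   [absorption]
These differ: at A=0, B=0, C=0, D=1, E1 = 0 but E2 = 1.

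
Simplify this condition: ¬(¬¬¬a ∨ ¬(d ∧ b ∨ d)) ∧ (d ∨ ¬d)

¬(¬¬¬a ∨ ¬(d ∧ b ∨ d)) ∧ (d ∨ ¬d)
= ¬(¬¬¬a ∨ ¬(d ∧ b ∨ d))   (complement / identity)
= ¬¬a ∧ (d ∧ b ∨ d)   (De Morgan)
= a ∧ (d ∧ b ∨ d)   (double negation)
= a ∧ d   (absorption)

a ∧ d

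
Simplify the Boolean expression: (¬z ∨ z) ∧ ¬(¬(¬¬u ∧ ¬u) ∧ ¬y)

y

(¬z ∨ z) ∧ ¬(¬(¬¬u ∧ ¬u) ∧ ¬y)
= ¬(¬(¬¬u ∧ ¬u) ∧ ¬y)   (complement / identity)
= ¬((¬u ∨ u) ∧ ¬y)   (De Morgan)
= ¬¬y   (complement / identity)
= y   (double negation)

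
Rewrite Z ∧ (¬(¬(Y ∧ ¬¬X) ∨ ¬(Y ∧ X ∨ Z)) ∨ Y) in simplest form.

Z ∧ Y

Z ∧ (¬(¬(Y ∧ ¬¬X) ∨ ¬(Y ∧ X ∨ Z)) ∨ Y)
= Z ∧ (¬(¬(Y ∧ X) ∨ ¬(Y ∧ X ∨ Z)) ∨ Y)   [double negation]
= Z ∧ (Y ∧ X ∧ (Y ∧ X ∨ Z) ∨ Y)   [De Morgan]
= Z ∧ (Y ∧ X ∨ Y)   [absorption]
= Z ∧ Y   [absorption]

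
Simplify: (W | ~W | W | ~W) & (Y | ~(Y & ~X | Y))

(W | ~W | W | ~W) & (Y | ~(Y & ~X | Y))
= (W | ~W | W | ~W) & (Y | ~Y)   (absorption)
= (W | ~W) & (Y | ~Y)   (idempotence)
= Y | ~Y   (complement / identity)
= 1   (complement)

1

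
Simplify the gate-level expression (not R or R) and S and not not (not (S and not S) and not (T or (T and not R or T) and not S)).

(not R or R) and S and not not (not (S and not S) and not (T or (T and not R or T) and not S))
= (not R or R) and S and not (S and not S or T or (T and not R or T) and not S)   [De Morgan]
= (not R or R) and S and not (T or (T and not R or T) and not S)   [complement / identity]
= (not R or R) and S and not (T or T and not S)   [absorption]
= (not R or R) and S and not T   [absorption]
= S and not T   [complement / identity]

S and not T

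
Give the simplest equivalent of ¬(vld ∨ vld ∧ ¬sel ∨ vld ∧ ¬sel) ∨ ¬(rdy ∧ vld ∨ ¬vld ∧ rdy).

¬(vld ∨ vld ∧ ¬sel ∨ vld ∧ ¬sel) ∨ ¬(rdy ∧ vld ∨ ¬vld ∧ rdy)
= ¬(vld ∨ vld ∧ ¬sel ∨ vld ∧ ¬sel) ∨ ¬rdy   (distribution)
= ¬(vld ∨ vld ∧ ¬sel) ∨ ¬rdy   (idempotence)
= ¬vld ∨ ¬rdy   (absorption)

¬vld ∨ ¬rdy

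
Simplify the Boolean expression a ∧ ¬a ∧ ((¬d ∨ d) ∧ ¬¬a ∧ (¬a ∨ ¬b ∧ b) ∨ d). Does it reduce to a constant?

False

a ∧ ¬a ∧ ((¬d ∨ d) ∧ ¬¬a ∧ (¬a ∨ ¬b ∧ b) ∨ d)
= a ∧ ¬a ∧ ((¬d ∨ d) ∧ a ∧ (¬a ∨ ¬b ∧ b) ∨ d)   (double negation)
= a ∧ ¬a ∧ ((¬d ∨ d) ∧ a ∧ ¬a ∨ d)   (complement / identity)
= a ∧ ¬a ∧ (a ∧ ¬a ∨ d)   (complement / identity)
= a ∧ ¬a   (absorption)
= False   (complement)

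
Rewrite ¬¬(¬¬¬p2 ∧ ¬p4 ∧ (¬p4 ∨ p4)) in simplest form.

¬p2 ∧ ¬p4

¬¬(¬¬¬p2 ∧ ¬p4 ∧ (¬p4 ∨ p4))
= ¬¬(¬p2 ∧ ¬p4 ∧ (¬p4 ∨ p4))
= ¬¬(¬p2 ∧ ¬p4)
= ¬p2 ∧ ¬p4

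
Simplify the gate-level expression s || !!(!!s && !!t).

s

s || !!(!!s && !!t)
= s || !(!s || !t)   [De Morgan]
= s || s && t   [De Morgan]
= s   [absorption]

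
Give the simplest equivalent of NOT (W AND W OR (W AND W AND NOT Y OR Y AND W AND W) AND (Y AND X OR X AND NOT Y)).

NOT W

NOT (W AND W OR (W AND W AND NOT Y OR Y AND W AND W) AND (Y AND X OR X AND NOT Y))
= NOT (W AND W OR (W AND W AND NOT Y OR Y AND W AND W) AND X)   (distribution)
= NOT (W AND W OR W AND W AND X)   (distribution)
= NOT (W AND W)   (absorption)
= NOT W   (idempotence)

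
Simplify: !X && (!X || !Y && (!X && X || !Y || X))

!X

!X && (!X || !Y && (!X && X || !Y || X))
= !X && (!X || !Y && (!Y || X))
= !X && (!X || !Y)
= !X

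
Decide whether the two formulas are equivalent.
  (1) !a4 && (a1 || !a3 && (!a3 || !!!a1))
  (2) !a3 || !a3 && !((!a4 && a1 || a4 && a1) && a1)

No

E1: !a4 && (a1 || !a3 && (!a3 || !!!a1))
    = !a4 && (a1 || !a3 && (!a3 || !a1))   (double negation)
    = !a4 && (a1 || !a3)   (absorption)
E2: !a3 || !a3 && !((!a4 && a1 || a4 && a1) && a1)
    = !a3 || !a3 && !(a1 && a1)   (distribution)
    = !a3 || !a3 && !a1   (idempotence)
    = !a3   (absorption)
These differ: at a1=0, a3=0, a4=1, E1 = 0 but E2 = 1.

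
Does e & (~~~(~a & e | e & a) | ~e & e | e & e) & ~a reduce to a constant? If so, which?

no

e & (~~~(~a & e | e & a) | ~e & e | e & e) & ~a
= e & (~~~(~a & e | e & a) | e) & ~a   (distribution)
= e & (~~~e | e) & ~a   (distribution)
= e & (~e | e) & ~a   (double negation)
= e & ~a   (complement / identity)
This depends on a, e, so it is not a constant.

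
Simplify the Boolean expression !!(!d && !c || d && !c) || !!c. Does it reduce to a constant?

!!(!d && !c || d && !c) || !!c
= !!!c || !!c   [distribution]
= !!!c || c   [double negation]
= !c || c   [double negation]
= true   [complement]

true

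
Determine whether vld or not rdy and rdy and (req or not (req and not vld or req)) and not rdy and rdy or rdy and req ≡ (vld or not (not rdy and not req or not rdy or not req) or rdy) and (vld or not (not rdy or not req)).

E1: vld or not rdy and rdy and (req or not (req and not vld or req)) and not rdy and rdy or rdy and req
    = vld or not rdy and rdy and (req or not req) and not rdy and rdy or rdy and req   [absorption]
    = vld or not rdy and rdy and not rdy and rdy or rdy and req   [complement / identity]
    = vld or not rdy and rdy or rdy and req   [idempotence]
    = vld or rdy and req   [complement / identity]
E2: (vld or not (not rdy and not req or not rdy or not req) or rdy) and (vld or not (not rdy or not req))
    = (vld or not (not rdy or not req) or rdy) and (vld or not (not rdy or not req))   [absorption]
    = vld or not (not rdy or not req)   [absorption]
    = vld or rdy and req   [De Morgan]
Both reduce to vld or rdy and req, so they are equivalent.

Yes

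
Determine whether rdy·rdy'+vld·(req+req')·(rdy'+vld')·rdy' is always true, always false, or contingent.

rdy·rdy'+vld·(req+req')·(rdy'+vld')·rdy'
= rdy·rdy'+vld·(req+req')·rdy'   (absorption)
= vld·(req+req')·rdy'   (complement / identity)
= vld·rdy'   (complement / identity)
This depends on rdy, vld, so it is not a constant.

contingent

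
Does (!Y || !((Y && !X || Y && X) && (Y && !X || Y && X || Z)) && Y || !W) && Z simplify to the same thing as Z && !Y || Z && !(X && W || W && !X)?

E1: (!Y || !((Y && !X || Y && X) && (Y && !X || Y && X || Z)) && Y || !W) && Z
    = (!Y || !(Y && !X || Y && X) && Y || !W) && Z   — absorption
    = (!Y || !Y && Y || !W) && Z   — distribution
    = (!Y || !W) && Z   — complement / identity
E2: Z && !Y || Z && !(X && W || W && !X)
    = Z && !Y || Z && !W   — distribution
    = (!Y || !W) && Z   — distribution
Both reduce to (!Y || !W) && Z, so they are equivalent.

Yes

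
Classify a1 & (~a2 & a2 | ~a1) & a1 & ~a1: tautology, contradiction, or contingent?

contradiction

a1 & (~a2 & a2 | ~a1) & a1 & ~a1
= a1 & ~a1 & a1 & ~a1
= a1 & ~a1
= 0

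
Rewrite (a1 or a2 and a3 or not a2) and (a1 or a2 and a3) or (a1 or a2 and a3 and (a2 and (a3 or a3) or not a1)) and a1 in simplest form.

(a1 or a2 and a3 or not a2) and (a1 or a2 and a3) or (a1 or a2 and a3 and (a2 and (a3 or a3) or not a1)) and a1
= (a1 or a2 and a3 or not a2) and (a1 or a2 and a3) or (a1 or a2 and a3 and (a2 and a3 or not a1)) and a1   — idempotence
= a1 or a2 and a3 or (a1 or a2 and a3 and (a2 and a3 or not a1)) and a1   — absorption
= a1 or a2 and a3 or (a1 or a2 and a3) and a1   — absorption
= a1 or a2 and a3   — absorption

a1 or a2 and a3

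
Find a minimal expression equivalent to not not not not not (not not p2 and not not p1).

not not not not not (not not p2 and not not p1)
= not not not (not not p2 and not not p1)
= not (not not p2 and not not p1)
= not p2 or not p1

not p2 or not p1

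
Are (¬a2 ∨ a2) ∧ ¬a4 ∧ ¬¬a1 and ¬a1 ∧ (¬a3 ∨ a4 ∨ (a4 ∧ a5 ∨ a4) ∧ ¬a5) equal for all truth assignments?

E1: (¬a2 ∨ a2) ∧ ¬a4 ∧ ¬¬a1
    = ¬a4 ∧ ¬¬a1
    = ¬a4 ∧ a1
E2: ¬a1 ∧ (¬a3 ∨ a4 ∨ (a4 ∧ a5 ∨ a4) ∧ ¬a5)
    = ¬a1 ∧ (¬a3 ∨ a4 ∨ a4 ∧ ¬a5)
    = ¬a1 ∧ (¬a3 ∨ a4)
These differ: at a1=0, a2=0, a3=0, a4=1, a5=1, E1 = 0 but E2 = 1.

No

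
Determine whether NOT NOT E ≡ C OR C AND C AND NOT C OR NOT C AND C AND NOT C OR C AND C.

No

E1: NOT NOT E
    = E   — double negation
E2: C OR C AND C AND NOT C OR NOT C AND C AND NOT C OR C AND C
    = C OR C AND NOT C OR C AND C   — distribution
    = C OR C   — distribution
    = C   — idempotence
These differ: at C=0, E=1, E1 = 1 but E2 = 0.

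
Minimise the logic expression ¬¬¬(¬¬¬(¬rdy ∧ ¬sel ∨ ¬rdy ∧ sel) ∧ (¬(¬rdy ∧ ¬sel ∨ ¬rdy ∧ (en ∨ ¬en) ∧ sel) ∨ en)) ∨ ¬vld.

¬¬¬(¬¬¬(¬rdy ∧ ¬sel ∨ ¬rdy ∧ sel) ∧ (¬(¬rdy ∧ ¬sel ∨ ¬rdy ∧ (en ∨ ¬en) ∧ sel) ∨ en)) ∨ ¬vld
= ¬¬¬(¬¬¬(¬rdy ∧ ¬sel ∨ ¬rdy ∧ sel) ∧ (¬(¬rdy ∧ ¬sel ∨ ¬rdy ∧ sel) ∨ en)) ∨ ¬vld   [complement / identity]
= ¬¬¬(¬(¬rdy ∧ ¬sel ∨ ¬rdy ∧ sel) ∧ (¬(¬rdy ∧ ¬sel ∨ ¬rdy ∧ sel) ∨ en)) ∨ ¬vld   [double negation]
= ¬¬¬¬(¬rdy ∧ ¬sel ∨ ¬rdy ∧ sel) ∨ ¬vld   [absorption]
= ¬¬(¬rdy ∧ ¬sel ∨ ¬rdy ∧ sel) ∨ ¬vld   [double negation]
= ¬¬¬rdy ∨ ¬vld   [distribution]
= ¬rdy ∨ ¬vld   [double negation]

¬rdy ∨ ¬vld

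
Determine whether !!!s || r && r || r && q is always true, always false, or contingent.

!!!s || r && r || r && q
= !!!s || r && (r || q)   — distribution
= !!!s || r   — absorption
= !s || r   — double negation
This depends on r, s, so it is not a constant.

contingent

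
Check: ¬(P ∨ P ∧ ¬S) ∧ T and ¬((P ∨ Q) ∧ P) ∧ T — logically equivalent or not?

Yes

E1: ¬(P ∨ P ∧ ¬S) ∧ T
    = ¬P ∧ T
E2: ¬((P ∨ Q) ∧ P) ∧ T
    = ¬P ∧ T
Both reduce to ¬P ∧ T, so they are equivalent.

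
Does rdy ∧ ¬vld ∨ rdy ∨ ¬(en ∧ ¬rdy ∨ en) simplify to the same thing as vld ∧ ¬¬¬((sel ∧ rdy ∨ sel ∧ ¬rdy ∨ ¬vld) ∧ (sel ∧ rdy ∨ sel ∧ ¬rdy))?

E1: rdy ∧ ¬vld ∨ rdy ∨ ¬(en ∧ ¬rdy ∨ en)
    = rdy ∨ ¬(en ∧ ¬rdy ∨ en)   — absorption
    = rdy ∨ ¬en   — absorption
E2: vld ∧ ¬¬¬((sel ∧ rdy ∨ sel ∧ ¬rdy ∨ ¬vld) ∧ (sel ∧ rdy ∨ sel ∧ ¬rdy))
    = vld ∧ ¬¬¬(sel ∧ rdy ∨ sel ∧ ¬rdy)   — absorption
    = vld ∧ ¬¬¬sel   — distribution
    = vld ∧ ¬sel   — double negation
These differ: at en=0, rdy=1, sel=0, vld=0, E1 = 1 but E2 = 0.

No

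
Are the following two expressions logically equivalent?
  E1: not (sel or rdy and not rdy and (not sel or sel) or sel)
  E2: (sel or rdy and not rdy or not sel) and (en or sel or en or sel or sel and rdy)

E1: not (sel or rdy and not rdy and (not sel or sel) or sel)
    = not (sel or rdy and not rdy or sel)
    = not (sel or sel)
    = not sel
E2: (sel or rdy and not rdy or not sel) and (en or sel or en or sel or sel and rdy)
    = (sel or not sel) and (en or sel or en or sel or sel and rdy)
    = (sel or not sel) and (en or sel or en or sel)
    = en or sel or en or sel
    = en or sel
These differ: at en=0, rdy=1, sel=1, E1 = 0 but E2 = 1.

No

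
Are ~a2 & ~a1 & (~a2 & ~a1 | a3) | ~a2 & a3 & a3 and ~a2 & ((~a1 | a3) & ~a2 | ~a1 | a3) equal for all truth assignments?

E1: ~a2 & ~a1 & (~a2 & ~a1 | a3) | ~a2 & a3 & a3
    = ~a2 & ~a1 | ~a2 & a3 & a3   [absorption]
    = ~a2 & (~a1 | a3 & a3)   [distribution]
    = ~a2 & (~a1 | a3)   [idempotence]
E2: ~a2 & ((~a1 | a3) & ~a2 | ~a1 | a3)
    = ~a2 & (~a1 | a3)   [absorption]
Both reduce to ~a2 & (~a1 | a3), so they are equivalent.

Yes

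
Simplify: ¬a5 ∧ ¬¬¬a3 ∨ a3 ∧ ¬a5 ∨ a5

¬a5 ∧ ¬¬¬a3 ∨ a3 ∧ ¬a5 ∨ a5
= ¬a5 ∧ ¬a3 ∨ a3 ∧ ¬a5 ∨ a5   (double negation)
= ¬a5 ∨ a5   (distribution)
= True   (complement)

True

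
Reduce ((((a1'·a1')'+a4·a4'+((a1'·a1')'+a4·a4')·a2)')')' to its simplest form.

((((a1'·a1')'+a4·a4'+((a1'·a1')'+a4·a4')·a2)')')'
= ((((a1'·a1')'+a4·a4')')')'   — absorption
= ((((a1')'+a4·a4')')')'   — idempotence
= ((a1')'+a4·a4')'   — double negation
= ((a1')')'   — complement / identity
= a1'   — double negation

a1'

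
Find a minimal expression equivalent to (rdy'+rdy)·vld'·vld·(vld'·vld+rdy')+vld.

vld

(rdy'+rdy)·vld'·vld·(vld'·vld+rdy')+vld
= (rdy'+rdy)·vld'·vld+vld
= vld'·vld+vld
= vld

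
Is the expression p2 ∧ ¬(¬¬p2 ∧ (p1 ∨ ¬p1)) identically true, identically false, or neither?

p2 ∧ ¬(¬¬p2 ∧ (p1 ∨ ¬p1))
= p2 ∧ ¬(p2 ∧ (p1 ∨ ¬p1))
= p2 ∧ ¬p2
= False

identically false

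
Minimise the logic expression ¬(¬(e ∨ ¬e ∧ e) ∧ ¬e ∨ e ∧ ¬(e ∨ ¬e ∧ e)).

¬(¬(e ∨ ¬e ∧ e) ∧ ¬e ∨ e ∧ ¬(e ∨ ¬e ∧ e))
= ¬¬(e ∨ ¬e ∧ e)
= ¬¬e
= e

e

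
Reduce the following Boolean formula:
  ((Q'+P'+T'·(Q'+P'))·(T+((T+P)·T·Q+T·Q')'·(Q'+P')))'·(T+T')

Q·P

((Q'+P'+T'·(Q'+P'))·(T+((T+P)·T·Q+T·Q')'·(Q'+P')))'·(T+T')
= ((Q'+P'+T'·(Q'+P'))·(T+(T·Q+T·Q')'·(Q'+P')))'·(T+T')
= ((Q'+P'+T'·(Q'+P'))·(T+T'·(Q'+P')))'·(T+T')
= (T'·(Q'+P')+(Q'+P')·T)'·(T+T')
= (Q'+P')'·(T+T')
= (Q'+P')'
= Q·P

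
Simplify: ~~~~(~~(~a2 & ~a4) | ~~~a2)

~~~~(~~(~a2 & ~a4) | ~~~a2)
= ~~~~(~(a2 | a4) | ~~~a2)   (De Morgan)
= ~~~((a2 | a4) & ~~a2)   (De Morgan)
= ~~~((a2 | a4) & a2)   (double negation)
= ~~~a2   (absorption)
= ~a2   (double negation)

~a2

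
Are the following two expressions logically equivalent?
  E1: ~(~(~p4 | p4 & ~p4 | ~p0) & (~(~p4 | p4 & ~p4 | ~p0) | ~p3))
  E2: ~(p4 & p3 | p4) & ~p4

E1: ~(~(~p4 | p4 & ~p4 | ~p0) & (~(~p4 | p4 & ~p4 | ~p0) | ~p3))
    = ~~(~p4 | p4 & ~p4 | ~p0)   [absorption]
    = ~p4 | p4 & ~p4 | ~p0   [double negation]
    = ~p4 | ~p0   [complement / identity]
E2: ~(p4 & p3 | p4) & ~p4
    = ~p4 & ~p4   [absorption]
    = ~p4   [idempotence]
These differ: at p0=0, p3=0, p4=1, E1 = 1 but E2 = 0.

No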